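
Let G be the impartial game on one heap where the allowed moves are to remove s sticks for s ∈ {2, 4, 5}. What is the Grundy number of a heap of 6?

3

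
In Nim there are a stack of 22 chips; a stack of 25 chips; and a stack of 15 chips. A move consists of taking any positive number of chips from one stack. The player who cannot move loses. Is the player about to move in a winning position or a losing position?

Compute the nim-sum pairwise:
22 ^ 25 = 15
15 ^ 15 = 0
The nim-sum is 0, so this is a P-position: the player to move is in a losing position under optimal play.

Losing position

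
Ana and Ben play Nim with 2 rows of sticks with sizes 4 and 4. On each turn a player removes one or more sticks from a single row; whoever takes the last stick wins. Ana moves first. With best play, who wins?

Compute the nim-sum pairwise:
4 ^ 4 = 0
The nim-sum is 0, so this is a P-position: the player to move is in a losing position under optimal play; Ana is about to move from it and so loses — Ben wins.

Ben wins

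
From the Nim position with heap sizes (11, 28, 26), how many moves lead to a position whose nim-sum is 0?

Compute the nim-sum pairwise:
11 XOR 28 = 23
23 XOR 26 = 13
The overall nim-sum is X = 13. A heap of size p has a winning move iff p XOR X < p (reduce it to p XOR X).
  11: 11 XOR 13 = 6 < 11 — winning move (to 6).
  28: 28 XOR 13 = 17 < 28 — winning move (to 17).
  26: 26 XOR 13 = 23 < 26 — winning move (to 23).
That gives 3 winning moves.

3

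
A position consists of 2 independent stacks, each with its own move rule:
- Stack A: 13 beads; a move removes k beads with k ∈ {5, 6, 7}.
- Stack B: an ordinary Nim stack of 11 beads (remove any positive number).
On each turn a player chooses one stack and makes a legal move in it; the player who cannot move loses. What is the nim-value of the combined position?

11

Grundy values for stack A (subtraction set {5, 6, 7}):
g(0) = mex{} = 0
g(1) = mex{} = 0
g(2) = mex{} = 0
g(3) = mex{} = 0
g(4) = mex{} = 0
g(5) = mex{0} = 1
g(6) = mex{0} = 1
g(7) = mex{0} = 1
g(8) = mex{0} = 1
g(9) = mex{0} = 1
g(10) = mex{0,1} = 2
g(11) = mex{0,1} = 2
g(12) = mex{1} = 0
g(13) = mex{1} = 0
So g(13) = 0.
Stack B is a plain Nim stack of size 11, so its Grundy value is 11.
The value of a disjunctive sum is the nim-sum of the parts.
Combined value = 0 ⊕ 11 = 11.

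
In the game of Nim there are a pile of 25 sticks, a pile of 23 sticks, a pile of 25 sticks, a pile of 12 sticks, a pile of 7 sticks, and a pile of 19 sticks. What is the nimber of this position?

15

Compute the nim-sum pairwise:
25 ^ 23 = 14
14 ^ 25 = 23
23 ^ 12 = 27
27 ^ 7 = 28
28 ^ 19 = 15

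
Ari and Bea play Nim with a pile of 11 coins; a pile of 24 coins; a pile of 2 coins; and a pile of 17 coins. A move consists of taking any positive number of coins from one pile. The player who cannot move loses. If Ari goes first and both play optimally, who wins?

Nim-sum: 11 XOR 24 XOR 2 XOR 17 = 0.
The nim-sum is 0, so this is a P-position: the player to move is in a losing position under optimal play; Ari is about to move from it and so loses — Bea wins.

Bea wins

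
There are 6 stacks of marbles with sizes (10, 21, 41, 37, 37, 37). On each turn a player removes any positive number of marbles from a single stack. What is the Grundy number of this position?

In binary:
  001010  (10)
  010101  (21)
  101001  (41)
  100101  (37)
  100101  (37)
  100101  (37)
  ------
  010011  (19)

19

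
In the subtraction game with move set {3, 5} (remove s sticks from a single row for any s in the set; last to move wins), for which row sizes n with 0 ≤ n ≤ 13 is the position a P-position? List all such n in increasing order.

Grundy values for subtraction set {3, 5}:
k:     0  1  2  3  4  5  6  7  8  9 10 11 12 13
g(k):  0  0  0  1  1  1  2  2  0  0  0  1  1  1
The P-positions (g = 0) in 0..13 are 0, 1, 2, 8, 9, 10.

0, 1, 2, 8, 9, 10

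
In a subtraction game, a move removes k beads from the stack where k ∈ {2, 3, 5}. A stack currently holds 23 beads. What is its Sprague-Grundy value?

Build the Grundy sequence with g(k) = mex{g(k−s) : s ∈ {2, 3, 5}, s ≤ k}:
k:     0  1  2  3  4  5  6  7  8  9 10 11 12 13 14 15 16 17 18 19 20 21 22 23
g(k):  0  0  1  1  2  2  3  0  0  1  1  2  2  3  0  0  1  1  2  2  3  0  0  1
So g(23) = 1.

1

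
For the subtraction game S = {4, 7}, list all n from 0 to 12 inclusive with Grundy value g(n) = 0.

0, 1, 2, 3, 11, 12

Compute g(0), g(1), … for moves {4, 7}:
k:     0  1  2  3  4  5  6  7  8  9 10 11 12
g(k):  0  0  0  0  1  1  1  1  2  2  2  0  0
The P-positions (g = 0) in 0..12 are 0, 1, 2, 3, 11, 12.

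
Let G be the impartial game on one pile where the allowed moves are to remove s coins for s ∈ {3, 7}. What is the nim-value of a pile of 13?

Grundy values for subtraction set {3, 7}:
k:     0  1  2  3  4  5  6  7  8  9 10 11 12 13
g(k):  0  0  0  1  1  1  0  2  2  1  0  0  0  1
So g(13) = 1.

1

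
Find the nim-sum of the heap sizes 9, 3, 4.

In binary:
  1001  (9)
  0011  (3)
  0100  (4)
  ----
  1110  (14)

14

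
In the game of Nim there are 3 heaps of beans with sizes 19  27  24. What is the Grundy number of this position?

16

Compute the nim-sum pairwise:
19 ^ 27 = 8
8 ^ 24 = 16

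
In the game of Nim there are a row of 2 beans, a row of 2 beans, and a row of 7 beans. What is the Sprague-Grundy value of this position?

7

Nim-sum: 2 ⊕ 2 ⊕ 7 = 7.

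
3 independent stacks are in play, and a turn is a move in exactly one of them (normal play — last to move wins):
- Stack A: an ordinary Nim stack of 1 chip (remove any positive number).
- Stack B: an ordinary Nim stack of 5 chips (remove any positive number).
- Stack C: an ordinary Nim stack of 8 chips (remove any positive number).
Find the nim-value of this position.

Stack A is a plain Nim stack of size 1, so its Grundy value is 1.
Stack B is a plain Nim stack of size 5, so its Grundy value is 5.
Stack C is a plain Nim stack of size 8, so its Grundy value is 8.
The value of a disjunctive sum is the nim-sum of the parts.
Combined value = 1 ⊕ 5 ⊕ 8 = 12.

12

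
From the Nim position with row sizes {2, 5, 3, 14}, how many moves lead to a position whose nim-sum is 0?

Write each in binary and XOR column by column:
  0010  (2)
  0101  (5)
  0011  (3)
  1110  (14)
  ----
  1010  (10)
The overall nim-sum is X = 10. A row of size p has a winning move iff p XOR X < p (reduce it to p XOR X).
  2: 2 XOR 10 = 8 ≥ 2 — no move.
  5: 5 XOR 10 = 15 ≥ 5 — no move.
  3: 3 XOR 10 = 9 ≥ 3 — no move.
  14: 14 XOR 10 = 4 < 14 — winning move (to 4).
That gives 1 winning move.

1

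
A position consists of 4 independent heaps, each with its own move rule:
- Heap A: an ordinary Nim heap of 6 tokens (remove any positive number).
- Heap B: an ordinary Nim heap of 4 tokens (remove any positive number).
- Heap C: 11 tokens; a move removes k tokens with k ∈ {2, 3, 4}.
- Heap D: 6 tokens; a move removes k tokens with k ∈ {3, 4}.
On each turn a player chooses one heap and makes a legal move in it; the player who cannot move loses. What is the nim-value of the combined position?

Heap A is a plain Nim heap of size 6, so its Grundy value is 6.
Heap B is a plain Nim heap of size 4, so its Grundy value is 4.
Build the Grundy sequence for heap C with g(k) = mex{g(k−s) : s ∈ {2, 3, 4}, s ≤ k}:
g(0) = mex{} = 0
g(1) = mex{} = 0
g(2) = mex{0} = 1
g(3) = mex{0} = 1
g(4) = mex{0,1} = 2
g(5) = mex{0,1} = 2
g(6) = mex{1,2} = 0
g(7) = mex{1,2} = 0
g(8) = mex{0,2} = 1
g(9) = mex{0,2} = 1
g(10) = mex{0,1} = 2
g(11) = mex{0,1} = 2
So g(11) = 2.
For heap D, compute g(0), g(1), … with moves {3, 4}:
k:     0  1  2  3  4  5  6
g(k):  0  0  0  1  1  1  2
So g(6) = 2.
By the Sprague-Grundy theorem, the Grundy value of a sum of independent games is the XOR of the component values.
Combined value = 6 ⊕ 4 ⊕ 2 ⊕ 2 = 2.

2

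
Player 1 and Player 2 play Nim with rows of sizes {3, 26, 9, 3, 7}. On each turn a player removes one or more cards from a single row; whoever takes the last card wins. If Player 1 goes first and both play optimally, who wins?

Player 1 wins

Compute the nim-sum pairwise:
3 XOR 26 = 25
25 XOR 9 = 16
16 XOR 3 = 19
19 XOR 7 = 20
The nim-sum is 20 ≠ 0, so this is an N-position: the player to move can win; Player 1 has a winning move.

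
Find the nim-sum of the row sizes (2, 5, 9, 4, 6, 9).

5

In binary:
  0010  (2)
  0101  (5)
  1001  (9)
  0100  (4)
  0110  (6)
  1001  (9)
  ----
  0101  (5)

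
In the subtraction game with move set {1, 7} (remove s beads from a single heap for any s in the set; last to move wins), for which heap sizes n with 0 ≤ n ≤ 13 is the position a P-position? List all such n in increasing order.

Compute g(0), g(1), … for moves {1, 7}:
k:     0  1  2  3  4  5  6  7  8  9 10 11 12 13
g(k):  0  1  0  1  0  1  0  1  0  1  0  1  0  1
The P-positions (g = 0) in 0..13 are 0, 2, 4, 6, 8, 10, 12.

0, 2, 4, 6, 8, 10, 12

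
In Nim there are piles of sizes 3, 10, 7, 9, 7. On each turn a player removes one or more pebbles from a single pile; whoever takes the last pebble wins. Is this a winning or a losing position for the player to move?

Losing position

Bitwise XOR of the heap sizes:
  0011  (3)
  1010  (10)
  0111  (7)
  1001  (9)
  0111  (7)
  ----
  0000  (0)
The nim-sum is 0, so this is a P-position: the player to move is in a losing position under optimal play.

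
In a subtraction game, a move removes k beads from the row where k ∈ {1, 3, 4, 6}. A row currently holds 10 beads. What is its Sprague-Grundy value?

1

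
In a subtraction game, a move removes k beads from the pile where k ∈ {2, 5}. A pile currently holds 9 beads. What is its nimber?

1

Build the Grundy sequence with g(k) = mex{g(k−s) : s ∈ {2, 5}, s ≤ k}:
k:     0  1  2  3  4  5  6  7  8  9
g(k):  0  0  1  1  0  2  1  0  0  1
So g(9) = 1.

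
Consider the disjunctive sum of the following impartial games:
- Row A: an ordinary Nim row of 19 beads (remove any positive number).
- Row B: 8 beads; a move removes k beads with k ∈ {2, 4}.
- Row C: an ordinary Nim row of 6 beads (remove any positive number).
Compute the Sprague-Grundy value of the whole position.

Row A is a plain Nim row of size 19, so its Grundy value is 19.
Build the Grundy sequence for row B with g(k) = mex{g(k−s) : s ∈ {2, 4}, s ≤ k}:
k:     0  1  2  3  4  5  6  7  8
g(k):  0  0  1  1  2  2  0  0  1
So g(8) = 1.
Row C is a plain Nim row of size 6, so its Grundy value is 6.
By the Sprague-Grundy theorem, the Grundy value of a sum of independent games is the XOR of the component values.
Combined value = 19 ⊕ 1 ⊕ 6 = 20.

20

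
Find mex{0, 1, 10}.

2

The values 0, 1 are all present; 2 is the first non-negative integer missing from the set.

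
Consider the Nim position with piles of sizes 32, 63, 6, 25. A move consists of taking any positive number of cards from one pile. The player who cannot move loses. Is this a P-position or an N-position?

Compute the nim-sum pairwise:
32 XOR 63 = 31
31 XOR 6 = 25
25 XOR 25 = 0
The nim-sum is 0, so this is a P-position: the player to move is in a losing position under optimal play.

P-position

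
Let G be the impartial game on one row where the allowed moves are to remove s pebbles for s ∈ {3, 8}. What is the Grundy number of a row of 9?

Compute g(0), g(1), … for moves {3, 8}:
k:     0  1  2  3  4  5  6  7  8  9
g(k):  0  0  0  1  1  1  0  0  2  1
So g(9) = 1.

1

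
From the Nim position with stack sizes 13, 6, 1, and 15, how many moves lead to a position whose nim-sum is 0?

3

In binary:
  1101  (13)
  0110  (6)
  0001  (1)
  1111  (15)
  ----
  0101  (5)
The overall nim-sum is X = 5. A stack of size p has a winning move iff p XOR X < p (reduce it to p XOR X).
  13: 13 XOR 5 = 8 < 13 — winning move (to 8).
  6: 6 XOR 5 = 3 < 6 — winning move (to 3).
  1: 1 XOR 5 = 4 ≥ 1 — no move.
  15: 15 XOR 5 = 10 < 15 — winning move (to 10).
That gives 3 winning moves.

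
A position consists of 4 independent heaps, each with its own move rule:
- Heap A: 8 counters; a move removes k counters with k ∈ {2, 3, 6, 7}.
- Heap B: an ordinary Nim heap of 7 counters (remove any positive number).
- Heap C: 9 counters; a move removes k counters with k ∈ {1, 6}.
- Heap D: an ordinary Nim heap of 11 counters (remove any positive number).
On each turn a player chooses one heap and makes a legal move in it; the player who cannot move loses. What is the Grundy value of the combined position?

Grundy values for heap A (subtraction set {2, 3, 6, 7}):
k:     0  1  2  3  4  5  6  7  8
g(k):  0  0  1  1  2  0  3  1  2
So g(8) = 2.
Heap B is a plain Nim heap of size 7, so its Grundy value is 7.
Grundy values for heap C (subtraction set {1, 6}):
k:     0  1  2  3  4  5  6  7  8  9
g(k):  0  1  0  1  0  1  2  0  1  0
So g(9) = 0.
Heap D is a plain Nim heap of size 11, so its Grundy value is 11.
The value of a disjunctive sum is the nim-sum of the parts.
Combined value = 2 XOR 7 XOR 0 XOR 11 = 14.

14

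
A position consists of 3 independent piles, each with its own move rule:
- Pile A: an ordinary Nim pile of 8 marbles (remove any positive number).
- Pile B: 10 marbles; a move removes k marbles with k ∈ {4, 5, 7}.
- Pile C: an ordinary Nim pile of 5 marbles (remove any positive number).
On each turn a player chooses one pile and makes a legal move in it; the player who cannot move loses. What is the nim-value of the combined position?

15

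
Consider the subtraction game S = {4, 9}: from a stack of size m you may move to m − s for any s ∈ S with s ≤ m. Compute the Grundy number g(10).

2

Build the Grundy sequence with g(k) = mex{g(k−s) : s ∈ {4, 9}, s ≤ k}:
k:     0  1  2  3  4  5  6  7  8  9 10
g(k):  0  0  0  0  1  1  1  1  0  2  2
So g(10) = 2.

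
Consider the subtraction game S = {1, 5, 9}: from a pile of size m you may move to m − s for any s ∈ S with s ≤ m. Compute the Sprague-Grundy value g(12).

Build the Grundy sequence with g(k) = mex{g(k−s) : s ∈ {1, 5, 9}, s ≤ k}:
g(0) = mex{} = 0
g(1) = mex{0} = 1
g(2) = mex{1} = 0
g(3) = mex{0} = 1
g(4) = mex{1} = 0
g(5) = mex{0} = 1
g(6) = mex{1} = 0
g(7) = mex{0} = 1
g(8) = mex{1} = 0
g(9) = mex{0} = 1
g(10) = mex{1} = 0
g(11) = mex{0} = 1
g(12) = mex{1} = 0
So g(12) = 0.

0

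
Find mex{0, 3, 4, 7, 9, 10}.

1

0 is in the set but 1 is not, so the mex is 1.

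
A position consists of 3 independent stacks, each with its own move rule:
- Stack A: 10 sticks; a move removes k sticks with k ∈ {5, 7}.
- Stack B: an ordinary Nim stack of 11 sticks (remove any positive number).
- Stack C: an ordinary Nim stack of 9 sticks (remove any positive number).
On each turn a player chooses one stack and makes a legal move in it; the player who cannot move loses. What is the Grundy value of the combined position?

0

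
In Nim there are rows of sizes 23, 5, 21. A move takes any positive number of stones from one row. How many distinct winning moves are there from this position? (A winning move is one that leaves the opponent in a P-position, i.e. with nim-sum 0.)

Compute the nim-sum pairwise:
23 ^ 5 = 18
18 ^ 21 = 7
The overall nim-sum is X = 7. A row of size p has a winning move iff p XOR X < p (reduce it to p XOR X).
  23: 23 XOR 7 = 16 < 23 — winning move (to 16).
  5: 5 XOR 7 = 2 < 5 — winning move (to 2).
  21: 21 XOR 7 = 18 < 21 — winning move (to 18).
That gives 3 winning moves.

3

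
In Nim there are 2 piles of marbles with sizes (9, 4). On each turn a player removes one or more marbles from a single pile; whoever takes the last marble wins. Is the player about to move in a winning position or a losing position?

Winning position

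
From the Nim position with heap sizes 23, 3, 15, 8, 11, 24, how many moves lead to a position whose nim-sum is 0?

0

Nim-sum: 23 XOR 3 XOR 15 XOR 8 XOR 11 XOR 24 = 0.
The nim-sum is already 0, so every move leaves a nonzero nim-sum — there are no winning moves.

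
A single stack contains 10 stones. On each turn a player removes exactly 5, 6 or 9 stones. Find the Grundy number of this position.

2

Grundy values for subtraction set {5, 6, 9}:
g(0) = mex{} = 0
g(1) = mex{} = 0
g(2) = mex{} = 0
g(3) = mex{} = 0
g(4) = mex{} = 0
g(5) = mex{0} = 1
g(6) = mex{0} = 1
g(7) = mex{0} = 1
g(8) = mex{0} = 1
g(9) = mex{0} = 1
g(10) = mex{0,1} = 2
So g(10) = 2.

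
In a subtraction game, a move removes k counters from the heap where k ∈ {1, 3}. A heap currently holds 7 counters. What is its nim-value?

Build the Grundy sequence with g(k) = mex{g(k−s) : s ∈ {1, 3}, s ≤ k}:
g(0) = mex{} = 0
g(1) = mex{0} = 1
g(2) = mex{1} = 0
g(3) = mex{0} = 1
g(4) = mex{1} = 0
g(5) = mex{0} = 1
g(6) = mex{1} = 0
g(7) = mex{0} = 1
So g(7) = 1.

1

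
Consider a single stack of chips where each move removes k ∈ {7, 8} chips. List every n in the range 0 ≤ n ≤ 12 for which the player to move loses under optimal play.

0, 1, 2, 3, 4, 5, 6

Compute g(0), g(1), … for moves {7, 8}:
g(0) = mex{} = 0
g(1) = mex{} = 0
g(2) = mex{} = 0
g(3) = mex{} = 0
g(4) = mex{} = 0
g(5) = mex{} = 0
g(6) = mex{} = 0
g(7) = mex{0} = 1
g(8) = mex{0} = 1
g(9) = mex{0} = 1
g(10) = mex{0} = 1
g(11) = mex{0} = 1
g(12) = mex{0} = 1
The P-positions (g = 0) in 0..12 are 0, 1, 2, 3, 4, 5, 6.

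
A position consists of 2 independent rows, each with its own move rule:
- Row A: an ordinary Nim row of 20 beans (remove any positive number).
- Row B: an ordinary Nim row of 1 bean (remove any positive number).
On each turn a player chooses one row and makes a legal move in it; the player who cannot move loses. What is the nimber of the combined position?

21

Row A is a plain Nim row of size 20, so its Grundy value is 20.
Row B is a plain Nim row of size 1, so its Grundy value is 1.
By the Sprague-Grundy theorem, the Grundy value of a sum of independent games is the XOR of the component values.
Combined value = 20 ⊕ 1 = 21.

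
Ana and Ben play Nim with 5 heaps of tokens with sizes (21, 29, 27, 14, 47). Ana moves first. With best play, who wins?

Bitwise XOR of the heap sizes:
  010101  (21)
  011101  (29)
  011011  (27)
  001110  (14)
  101111  (47)
  ------
  110010  (50)
The nim-sum is 50 ≠ 0, so this is an N-position: the player to move can win; Ana has a winning move.

Ana wins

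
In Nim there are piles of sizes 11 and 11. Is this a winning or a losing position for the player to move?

Losing position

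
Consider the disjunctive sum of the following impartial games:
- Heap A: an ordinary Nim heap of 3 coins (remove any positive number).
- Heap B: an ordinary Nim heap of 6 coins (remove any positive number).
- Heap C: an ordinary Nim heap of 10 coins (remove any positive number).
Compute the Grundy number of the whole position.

15

Heap A is a plain Nim heap of size 3, so its Grundy value is 3.
Heap B is a plain Nim heap of size 6, so its Grundy value is 6.
Heap C is a plain Nim heap of size 10, so its Grundy value is 10.
The value of a disjunctive sum is the nim-sum of the parts.
Combined value = 3 XOR 6 XOR 10 = 15.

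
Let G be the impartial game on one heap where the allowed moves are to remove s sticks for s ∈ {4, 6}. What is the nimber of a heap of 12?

Compute g(0), g(1), … for moves {4, 6}:
k:     0  1  2  3  4  5  6  7  8  9 10 11 12
g(k):  0  0  0  0  1  1  1  1  2  2  0  0  0
So g(12) = 0.

0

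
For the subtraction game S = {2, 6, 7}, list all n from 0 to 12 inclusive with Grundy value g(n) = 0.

0, 1, 4, 5, 9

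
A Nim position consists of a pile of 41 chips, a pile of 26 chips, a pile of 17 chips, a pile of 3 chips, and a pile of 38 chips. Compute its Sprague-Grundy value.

Compute the nim-sum pairwise:
41 XOR 26 = 51
51 XOR 17 = 34
34 XOR 3 = 33
33 XOR 38 = 7

7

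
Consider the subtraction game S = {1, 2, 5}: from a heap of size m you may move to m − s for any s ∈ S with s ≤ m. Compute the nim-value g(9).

Compute g(0), g(1), … for moves {1, 2, 5}:
g(0) = mex{} = 0
g(1) = mex{0} = 1
g(2) = mex{0,1} = 2
g(3) = mex{1,2} = 0
g(4) = mex{0,2} = 1
g(5) = mex{0,1} = 2
g(6) = mex{1,2} = 0
g(7) = mex{0,2} = 1
g(8) = mex{0,1} = 2
g(9) = mex{1,2} = 0
So g(9) = 0.

0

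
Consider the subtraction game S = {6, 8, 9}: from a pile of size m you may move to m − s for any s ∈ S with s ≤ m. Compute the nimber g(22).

1

Build the Grundy sequence with g(k) = mex{g(k−s) : s ∈ {6, 8, 9}, s ≤ k}:
k:     0  1  2  3  4  5  6  7  8  9 10 11 12 13 14 15 16 17 18 19 20 21 22
g(k):  0  0  0  0  0  0  1  1  1  1  1  1  2  2  2  0  0  0  0  0  0  1  1
So g(22) = 1.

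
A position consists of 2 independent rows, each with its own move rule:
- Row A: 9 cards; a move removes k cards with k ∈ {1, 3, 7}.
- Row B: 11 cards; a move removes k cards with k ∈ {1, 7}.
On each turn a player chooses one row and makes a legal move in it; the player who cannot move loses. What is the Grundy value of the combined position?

0

Build the Grundy sequence for row A with g(k) = mex{g(k−s) : s ∈ {1, 3, 7}, s ≤ k}:
k:     0  1  2  3  4  5  6  7  8  9
g(k):  0  1  0  1  0  1  0  1  0  1
So g(9) = 1.
Grundy values for row B (subtraction set {1, 7}):
k:     0  1  2  3  4  5  6  7  8  9 10 11
g(k):  0  1  0  1  0  1  0  1  0  1  0  1
So g(11) = 1.
By the Sprague-Grundy theorem, the Grundy value of a sum of independent games is the XOR of the component values.
Combined value = 1 XOR 1 = 0.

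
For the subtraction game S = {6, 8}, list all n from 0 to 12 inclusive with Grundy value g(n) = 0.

Grundy values for subtraction set {6, 8}:
g(0) = mex{} = 0
g(1) = mex{} = 0
g(2) = mex{} = 0
g(3) = mex{} = 0
g(4) = mex{} = 0
g(5) = mex{} = 0
g(6) = mex{0} = 1
g(7) = mex{0} = 1
g(8) = mex{0} = 1
g(9) = mex{0} = 1
g(10) = mex{0} = 1
g(11) = mex{0} = 1
g(12) = mex{0,1} = 2
The P-positions (g = 0) in 0..12 are 0, 1, 2, 3, 4, 5.

0, 1, 2, 3, 4, 5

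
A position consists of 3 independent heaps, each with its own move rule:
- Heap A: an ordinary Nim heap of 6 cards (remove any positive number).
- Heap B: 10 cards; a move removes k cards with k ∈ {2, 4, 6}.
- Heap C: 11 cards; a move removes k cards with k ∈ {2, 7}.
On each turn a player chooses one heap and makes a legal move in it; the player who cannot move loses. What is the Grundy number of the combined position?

6

Heap A is a plain Nim heap of size 6, so its Grundy value is 6.
Grundy values for heap B (subtraction set {2, 4, 6}):
k:     0  1  2  3  4  5  6  7  8  9 10
g(k):  0  0  1  1  2  2  3  3  0  0  1
So g(10) = 1.
Grundy values for heap C (subtraction set {2, 7}):
g(0) = mex{} = 0
g(1) = mex{} = 0
g(2) = mex{0} = 1
g(3) = mex{0} = 1
g(4) = mex{1} = 0
g(5) = mex{1} = 0
g(6) = mex{0} = 1
g(7) = mex{0} = 1
g(8) = mex{0,1} = 2
g(9) = mex{1} = 0
g(10) = mex{1,2} = 0
g(11) = mex{0} = 1
So g(11) = 1.
The value of a disjunctive sum is the nim-sum of the parts.
Combined value = 6 XOR 1 XOR 1 = 6.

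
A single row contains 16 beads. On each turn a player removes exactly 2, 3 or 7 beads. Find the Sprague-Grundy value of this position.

Build the Grundy sequence with g(k) = mex{g(k−s) : s ∈ {2, 3, 7}, s ≤ k}:
k:     0  1  2  3  4  5  6  7  8  9 10 11 12 13 14 15 16
g(k):  0  0  1  1  2  0  0  1  1  2  0  0  1  1  2  0  0
So g(16) = 0.

0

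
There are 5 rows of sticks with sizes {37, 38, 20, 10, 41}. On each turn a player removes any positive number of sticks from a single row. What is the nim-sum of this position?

52

Nim-sum: 37 XOR 38 XOR 20 XOR 10 XOR 41 = 52.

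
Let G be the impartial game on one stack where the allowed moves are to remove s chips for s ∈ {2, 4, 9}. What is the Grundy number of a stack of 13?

0

Build the Grundy sequence with g(k) = mex{g(k−s) : s ∈ {2, 4, 9}, s ≤ k}:
g(0) = mex{} = 0
g(1) = mex{} = 0
g(2) = mex{0} = 1
g(3) = mex{0} = 1
g(4) = mex{0,1} = 2
g(5) = mex{0,1} = 2
g(6) = mex{1,2} = 0
g(7) = mex{1,2} = 0
g(8) = mex{0,2} = 1
g(9) = mex{0,2} = 1
g(10) = mex{0,1} = 2
g(11) = mex{0,1} = 2
g(12) = mex{1,2} = 0
g(13) = mex{1,2} = 0
So g(13) = 0.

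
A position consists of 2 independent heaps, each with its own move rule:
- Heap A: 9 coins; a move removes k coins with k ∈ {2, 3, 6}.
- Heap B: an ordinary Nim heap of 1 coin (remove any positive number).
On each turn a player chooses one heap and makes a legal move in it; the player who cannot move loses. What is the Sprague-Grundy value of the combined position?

1

Build the Grundy sequence for heap A with g(k) = mex{g(k−s) : s ∈ {2, 3, 6}, s ≤ k}:
g(0) = mex{} = 0
g(1) = mex{} = 0
g(2) = mex{0} = 1
g(3) = mex{0} = 1
g(4) = mex{0,1} = 2
g(5) = mex{1} = 0
g(6) = mex{0,1,2} = 3
g(7) = mex{0,2} = 1
g(8) = mex{0,1,3} = 2
g(9) = mex{1,3} = 0
So g(9) = 0.
Heap B is a plain Nim heap of size 1, so its Grundy value is 1.
By the Sprague-Grundy theorem, the Grundy value of a sum of independent games is the XOR of the component values.
Combined value = 0 XOR 1 = 1.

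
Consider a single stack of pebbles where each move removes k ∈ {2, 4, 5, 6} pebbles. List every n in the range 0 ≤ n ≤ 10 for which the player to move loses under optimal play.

0, 1, 8, 9

Grundy values for subtraction set {2, 4, 5, 6}:
g(0) = mex{} = 0
g(1) = mex{} = 0
g(2) = mex{0} = 1
g(3) = mex{0} = 1
g(4) = mex{0,1} = 2
g(5) = mex{0,1} = 2
g(6) = mex{0,1,2} = 3
g(7) = mex{0,1,2} = 3
g(8) = mex{1,2,3} = 0
g(9) = mex{1,2,3} = 0
g(10) = mex{0,2,3} = 1
The P-positions (g = 0) in 0..10 are 0, 1, 8, 9.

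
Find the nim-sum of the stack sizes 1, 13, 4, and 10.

2

Compute the nim-sum pairwise:
1 XOR 13 = 12
12 XOR 4 = 8
8 XOR 10 = 2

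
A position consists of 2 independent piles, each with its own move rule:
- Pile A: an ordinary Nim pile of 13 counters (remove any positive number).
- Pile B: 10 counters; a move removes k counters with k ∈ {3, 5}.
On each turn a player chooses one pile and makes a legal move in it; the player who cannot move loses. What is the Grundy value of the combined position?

13

Pile A is a plain Nim pile of size 13, so its Grundy value is 13.
Grundy values for pile B (subtraction set {3, 5}):
k:     0  1  2  3  4  5  6  7  8  9 10
g(k):  0  0  0  1  1  1  2  2  0  0  0
So g(10) = 0.
By the Sprague-Grundy theorem, the Grundy value of a sum of independent games is the XOR of the component values.
Combined value = 13 XOR 0 = 13.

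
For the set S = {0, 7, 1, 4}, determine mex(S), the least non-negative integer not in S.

2

The values 0, 1 are all present; 2 is the first non-negative integer missing from the set.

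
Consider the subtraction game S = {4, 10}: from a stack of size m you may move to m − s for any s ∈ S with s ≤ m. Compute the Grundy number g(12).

Compute g(0), g(1), … for moves {4, 10}:
g(0) = mex{} = 0
g(1) = mex{} = 0
g(2) = mex{} = 0
g(3) = mex{} = 0
g(4) = mex{0} = 1
g(5) = mex{0} = 1
g(6) = mex{0} = 1
g(7) = mex{0} = 1
g(8) = mex{1} = 0
g(9) = mex{1} = 0
g(10) = mex{0,1} = 2
g(11) = mex{0,1} = 2
g(12) = mex{0} = 1
So g(12) = 1.

1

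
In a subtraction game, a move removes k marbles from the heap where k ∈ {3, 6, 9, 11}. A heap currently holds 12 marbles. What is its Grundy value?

Build the Grundy sequence with g(k) = mex{g(k−s) : s ∈ {3, 6, 9, 11}, s ≤ k}:
g(0) = mex{} = 0
g(1) = mex{} = 0
g(2) = mex{} = 0
g(3) = mex{0} = 1
g(4) = mex{0} = 1
g(5) = mex{0} = 1
g(6) = mex{0,1} = 2
g(7) = mex{0,1} = 2
g(8) = mex{0,1} = 2
g(9) = mex{0,1,2} = 3
g(10) = mex{0,1,2} = 3
g(11) = mex{0,1,2} = 3
g(12) = mex{0,1,2,3} = 4
So g(12) = 4.

4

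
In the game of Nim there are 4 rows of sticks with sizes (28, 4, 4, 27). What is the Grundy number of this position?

Nim-sum: 28 ⊕ 4 ⊕ 4 ⊕ 27 = 7.

7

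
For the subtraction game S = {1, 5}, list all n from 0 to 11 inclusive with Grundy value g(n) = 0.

0, 2, 4, 6, 8, 10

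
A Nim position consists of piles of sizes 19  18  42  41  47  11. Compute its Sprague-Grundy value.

38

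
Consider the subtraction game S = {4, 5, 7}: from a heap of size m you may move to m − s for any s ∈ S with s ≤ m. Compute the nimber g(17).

1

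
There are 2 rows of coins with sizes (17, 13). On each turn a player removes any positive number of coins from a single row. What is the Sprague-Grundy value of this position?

28

Compute the nim-sum pairwise:
17 ⊕ 13 = 28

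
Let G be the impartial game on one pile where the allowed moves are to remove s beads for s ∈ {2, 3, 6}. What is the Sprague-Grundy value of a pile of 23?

Compute g(0), g(1), … for moves {2, 3, 6}:
k:     0  1  2  3  4  5  6  7  8  9 10 11 12 13 14 15 16 17 18 19 20 21 22 23
g(k):  0  0  1  1  2  0  3  1  2  0  0  1  1  2  0  3  1  2  0  0  1  1  2  0
So g(23) = 0.

0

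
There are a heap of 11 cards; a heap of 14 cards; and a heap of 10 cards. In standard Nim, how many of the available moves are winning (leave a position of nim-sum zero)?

Nim-sum: 11 ^ 14 ^ 10 = 15.
The overall nim-sum is X = 15. A heap of size p has a winning move iff p XOR X < p (reduce it to p XOR X).
  11: 11 XOR 15 = 4 < 11 — winning move (to 4).
  14: 14 XOR 15 = 1 < 14 — winning move (to 1).
  10: 10 XOR 15 = 5 < 10 — winning move (to 5).
That gives 3 winning moves.

3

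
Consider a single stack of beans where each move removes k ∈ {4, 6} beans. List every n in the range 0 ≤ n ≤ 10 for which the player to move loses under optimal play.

0, 1, 2, 3, 10

Grundy values for subtraction set {4, 6}:
k:     0  1  2  3  4  5  6  7  8  9 10
g(k):  0  0  0  0  1  1  1  1  2  2  0
The P-positions (g = 0) in 0..10 are 0, 1, 2, 3, 10.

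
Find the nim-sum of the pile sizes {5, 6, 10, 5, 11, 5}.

2

Compute the nim-sum pairwise:
5 ^ 6 = 3
3 ^ 10 = 9
9 ^ 5 = 12
12 ^ 11 = 7
7 ^ 5 = 2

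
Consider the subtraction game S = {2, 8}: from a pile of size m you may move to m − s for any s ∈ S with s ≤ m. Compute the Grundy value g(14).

0

Compute g(0), g(1), … for moves {2, 8}:
g(0) = mex{} = 0
g(1) = mex{} = 0
g(2) = mex{0} = 1
g(3) = mex{0} = 1
g(4) = mex{1} = 0
g(5) = mex{1} = 0
g(6) = mex{0} = 1
g(7) = mex{0} = 1
g(8) = mex{0,1} = 2
g(9) = mex{0,1} = 2
g(10) = mex{1,2} = 0
g(11) = mex{1,2} = 0
g(12) = mex{0} = 1
g(13) = mex{0} = 1
g(14) = mex{1} = 0
So g(14) = 0.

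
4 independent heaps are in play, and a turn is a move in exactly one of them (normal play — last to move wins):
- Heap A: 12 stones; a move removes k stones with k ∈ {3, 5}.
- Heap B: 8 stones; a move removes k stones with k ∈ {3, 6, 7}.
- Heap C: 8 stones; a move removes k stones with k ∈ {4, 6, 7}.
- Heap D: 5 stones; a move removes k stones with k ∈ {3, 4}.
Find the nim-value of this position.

Build the Grundy sequence for heap A with g(k) = mex{g(k−s) : s ∈ {3, 5}, s ≤ k}:
k:     0  1  2  3  4  5  6  7  8  9 10 11 12
g(k):  0  0  0  1  1  1  2  2  0  0  0  1  1
So g(12) = 1.
Build the Grundy sequence for heap B with g(k) = mex{g(k−s) : s ∈ {3, 6, 7}, s ≤ k}:
k:     0  1  2  3  4  5  6  7  8
g(k):  0  0  0  1  1  1  2  2  2
So g(8) = 2.
Grundy values for heap C (subtraction set {4, 6, 7}):
k:     0  1  2  3  4  5  6  7  8
g(k):  0  0  0  0  1  1  1  1  2
So g(8) = 2.
For heap D, compute g(0), g(1), … with moves {3, 4}:
k:     0  1  2  3  4  5
g(k):  0  0  0  1  1  1
So g(5) = 1.
By the Sprague-Grundy theorem, the Grundy value of a sum of independent games is the XOR of the component values.
Combined value = 1 XOR 2 XOR 2 XOR 1 = 0.

0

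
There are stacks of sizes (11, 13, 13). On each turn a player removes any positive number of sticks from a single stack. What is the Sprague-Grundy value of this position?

Compute the nim-sum pairwise:
11 ⊕ 13 = 6
6 ⊕ 13 = 11

11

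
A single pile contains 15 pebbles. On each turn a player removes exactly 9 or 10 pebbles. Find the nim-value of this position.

1

Grundy values for subtraction set {9, 10}:
k:     0  1  2  3  4  5  6  7  8  9 10 11 12 13 14 15
g(k):  0  0  0  0  0  0  0  0  0  1  1  1  1  1  1  1
So g(15) = 1.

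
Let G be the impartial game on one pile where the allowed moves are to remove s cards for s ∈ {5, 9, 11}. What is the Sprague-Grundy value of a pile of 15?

Build the Grundy sequence with g(k) = mex{g(k−s) : s ∈ {5, 9, 11}, s ≤ k}:
k:     0  1  2  3  4  5  6  7  8  9 10 11 12 13 14 15
g(k):  0  0  0  0  0  1  1  1  1  1  2  2  2  2  2  3
So g(15) = 3.

3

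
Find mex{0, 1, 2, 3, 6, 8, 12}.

The values 0, 1, 2, 3 are all present; 4 is the first non-negative integer missing from the set.

4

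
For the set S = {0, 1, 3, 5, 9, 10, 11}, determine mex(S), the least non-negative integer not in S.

2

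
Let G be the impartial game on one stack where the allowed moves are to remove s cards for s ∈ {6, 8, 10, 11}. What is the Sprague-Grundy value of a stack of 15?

2

Grundy values for subtraction set {6, 8, 10, 11}:
k:     0  1  2  3  4  5  6  7  8  9 10 11 12 13 14 15
g(k):  0  0  0  0  0  0  1  1  1  1  1  1  2  2  2  2
So g(15) = 2.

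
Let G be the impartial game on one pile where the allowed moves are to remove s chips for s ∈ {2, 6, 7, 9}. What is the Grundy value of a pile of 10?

3

Build the Grundy sequence with g(k) = mex{g(k−s) : s ∈ {2, 6, 7, 9}, s ≤ k}:
g(0) = mex{} = 0
g(1) = mex{} = 0
g(2) = mex{0} = 1
g(3) = mex{0} = 1
g(4) = mex{1} = 0
g(5) = mex{1} = 0
g(6) = mex{0} = 1
g(7) = mex{0} = 1
g(8) = mex{0,1} = 2
g(9) = mex{0,1} = 2
g(10) = mex{0,1,2} = 3
So g(10) = 3.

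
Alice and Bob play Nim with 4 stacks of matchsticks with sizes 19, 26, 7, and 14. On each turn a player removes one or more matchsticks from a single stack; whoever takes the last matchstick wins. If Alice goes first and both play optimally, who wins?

Bob wins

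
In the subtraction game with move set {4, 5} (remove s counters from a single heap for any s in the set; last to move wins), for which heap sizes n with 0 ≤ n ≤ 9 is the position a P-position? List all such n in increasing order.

0, 1, 2, 3, 9

Build the Grundy sequence with g(k) = mex{g(k−s) : s ∈ {4, 5}, s ≤ k}:
k:     0  1  2  3  4  5  6  7  8  9
g(k):  0  0  0  0  1  1  1  1  2  0
The P-positions (g = 0) in 0..9 are 0, 1, 2, 3, 9.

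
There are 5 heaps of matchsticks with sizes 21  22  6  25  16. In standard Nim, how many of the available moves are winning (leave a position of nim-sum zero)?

Nim-sum: 21 ⊕ 22 ⊕ 6 ⊕ 25 ⊕ 16 = 12.
The overall nim-sum is X = 12. A heap of size p has a winning move iff p XOR X < p (reduce it to p XOR X).
  21: 21 XOR 12 = 25 ≥ 21 — no move.
  22: 22 XOR 12 = 26 ≥ 22 — no move.
  6: 6 XOR 12 = 10 ≥ 6 — no move.
  25: 25 XOR 12 = 21 < 25 — winning move (to 21).
  16: 16 XOR 12 = 28 ≥ 16 — no move.
That gives 1 winning move.

1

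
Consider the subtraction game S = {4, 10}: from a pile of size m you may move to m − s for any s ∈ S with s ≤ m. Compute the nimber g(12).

Build the Grundy sequence with g(k) = mex{g(k−s) : s ∈ {4, 10}, s ≤ k}:
k:     0  1  2  3  4  5  6  7  8  9 10 11 12
g(k):  0  0  0  0  1  1  1  1  0  0  2  2  1
So g(12) = 1.

1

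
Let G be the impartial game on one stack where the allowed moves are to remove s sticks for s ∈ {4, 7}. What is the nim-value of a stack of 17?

Compute g(0), g(1), … for moves {4, 7}:
k:     0  1  2  3  4  5  6  7  8  9 10 11 12 13 14 15 16 17
g(k):  0  0  0  0  1  1  1  1  2  2  2  0  0  0  0  1  1  1
So g(17) = 1.

1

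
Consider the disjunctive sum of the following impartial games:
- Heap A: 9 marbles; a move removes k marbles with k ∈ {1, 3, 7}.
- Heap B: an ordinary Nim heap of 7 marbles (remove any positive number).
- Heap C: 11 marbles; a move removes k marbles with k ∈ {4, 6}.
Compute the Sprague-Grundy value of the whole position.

Grundy values for heap A (subtraction set {1, 3, 7}):
g(0) = mex{} = 0
g(1) = mex{0} = 1
g(2) = mex{1} = 0
g(3) = mex{0} = 1
g(4) = mex{1} = 0
g(5) = mex{0} = 1
g(6) = mex{1} = 0
g(7) = mex{0} = 1
g(8) = mex{1} = 0
g(9) = mex{0} = 1
So g(9) = 1.
Heap B is a plain Nim heap of size 7, so its Grundy value is 7.
For heap C, compute g(0), g(1), … with moves {4, 6}:
k:     0  1  2  3  4  5  6  7  8  9 10 11
g(k):  0  0  0  0  1  1  1  1  2  2  0  0
So g(11) = 0.
The value of a disjunctive sum is the nim-sum of the parts.
Combined value = 1 ⊕ 7 ⊕ 0 = 6.

6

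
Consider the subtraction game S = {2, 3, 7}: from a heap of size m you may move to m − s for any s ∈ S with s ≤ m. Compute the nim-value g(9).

2

Build the Grundy sequence with g(k) = mex{g(k−s) : s ∈ {2, 3, 7}, s ≤ k}:
g(0) = mex{} = 0
g(1) = mex{} = 0
g(2) = mex{0} = 1
g(3) = mex{0} = 1
g(4) = mex{0,1} = 2
g(5) = mex{1} = 0
g(6) = mex{1,2} = 0
g(7) = mex{0,2} = 1
g(8) = mex{0} = 1
g(9) = mex{0,1} = 2
So g(9) = 2.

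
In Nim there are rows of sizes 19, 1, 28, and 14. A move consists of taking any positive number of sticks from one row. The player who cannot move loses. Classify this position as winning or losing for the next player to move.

Losing position

In binary:
  10011  (19)
  00001  (1)
  11100  (28)
  01110  (14)
  -----
  00000  (0)
The nim-sum is 0, so this is a P-position: the player to move is in a losing position under optimal play.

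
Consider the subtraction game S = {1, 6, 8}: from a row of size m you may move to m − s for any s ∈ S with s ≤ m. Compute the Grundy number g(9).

Build the Grundy sequence with g(k) = mex{g(k−s) : s ∈ {1, 6, 8}, s ≤ k}:
g(0) = mex{} = 0
g(1) = mex{0} = 1
g(2) = mex{1} = 0
g(3) = mex{0} = 1
g(4) = mex{1} = 0
g(5) = mex{0} = 1
g(6) = mex{0,1} = 2
g(7) = mex{1,2} = 0
g(8) = mex{0} = 1
g(9) = mex{1} = 0
So g(9) = 0.

0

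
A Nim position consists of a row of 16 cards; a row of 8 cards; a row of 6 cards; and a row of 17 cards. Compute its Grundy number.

15

Nim-sum: 16 XOR 8 XOR 6 XOR 17 = 15.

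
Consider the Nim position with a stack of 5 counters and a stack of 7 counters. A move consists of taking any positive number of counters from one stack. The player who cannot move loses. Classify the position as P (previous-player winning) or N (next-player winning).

N-position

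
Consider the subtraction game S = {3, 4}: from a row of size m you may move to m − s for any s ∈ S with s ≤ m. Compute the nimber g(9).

0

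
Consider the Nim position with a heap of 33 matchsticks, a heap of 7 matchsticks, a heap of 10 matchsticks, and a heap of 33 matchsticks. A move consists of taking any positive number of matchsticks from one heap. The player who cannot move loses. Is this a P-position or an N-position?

Compute the nim-sum pairwise:
33 ^ 7 = 38
38 ^ 10 = 44
44 ^ 33 = 13
The nim-sum is 13 ≠ 0, so this is an N-position: the player to move can win.

N-position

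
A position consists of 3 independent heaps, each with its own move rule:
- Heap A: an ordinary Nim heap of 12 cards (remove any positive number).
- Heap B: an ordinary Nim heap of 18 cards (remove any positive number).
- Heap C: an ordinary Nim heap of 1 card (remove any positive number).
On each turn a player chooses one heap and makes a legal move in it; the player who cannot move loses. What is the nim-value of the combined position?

31

Heap A is a plain Nim heap of size 12, so its Grundy value is 12.
Heap B is a plain Nim heap of size 18, so its Grundy value is 18.
Heap C is a plain Nim heap of size 1, so its Grundy value is 1.
By the Sprague-Grundy theorem, the Grundy value of a sum of independent games is the XOR of the component values.
Combined value = 12 ⊕ 18 ⊕ 1 = 31.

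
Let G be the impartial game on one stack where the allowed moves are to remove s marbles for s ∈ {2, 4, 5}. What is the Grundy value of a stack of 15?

Grundy values for subtraction set {2, 4, 5}:
k:     0  1  2  3  4  5  6  7  8  9 10 11 12 13 14 15
g(k):  0  0  1  1  2  2  3  0  0  1  1  2  2  3  0  0
So g(15) = 0.

0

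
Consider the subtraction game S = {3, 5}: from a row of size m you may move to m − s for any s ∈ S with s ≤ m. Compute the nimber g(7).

2

Build the Grundy sequence with g(k) = mex{g(k−s) : s ∈ {3, 5}, s ≤ k}:
g(0) = mex{} = 0
g(1) = mex{} = 0
g(2) = mex{} = 0
g(3) = mex{0} = 1
g(4) = mex{0} = 1
g(5) = mex{0} = 1
g(6) = mex{0,1} = 2
g(7) = mex{0,1} = 2
So g(7) = 2.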